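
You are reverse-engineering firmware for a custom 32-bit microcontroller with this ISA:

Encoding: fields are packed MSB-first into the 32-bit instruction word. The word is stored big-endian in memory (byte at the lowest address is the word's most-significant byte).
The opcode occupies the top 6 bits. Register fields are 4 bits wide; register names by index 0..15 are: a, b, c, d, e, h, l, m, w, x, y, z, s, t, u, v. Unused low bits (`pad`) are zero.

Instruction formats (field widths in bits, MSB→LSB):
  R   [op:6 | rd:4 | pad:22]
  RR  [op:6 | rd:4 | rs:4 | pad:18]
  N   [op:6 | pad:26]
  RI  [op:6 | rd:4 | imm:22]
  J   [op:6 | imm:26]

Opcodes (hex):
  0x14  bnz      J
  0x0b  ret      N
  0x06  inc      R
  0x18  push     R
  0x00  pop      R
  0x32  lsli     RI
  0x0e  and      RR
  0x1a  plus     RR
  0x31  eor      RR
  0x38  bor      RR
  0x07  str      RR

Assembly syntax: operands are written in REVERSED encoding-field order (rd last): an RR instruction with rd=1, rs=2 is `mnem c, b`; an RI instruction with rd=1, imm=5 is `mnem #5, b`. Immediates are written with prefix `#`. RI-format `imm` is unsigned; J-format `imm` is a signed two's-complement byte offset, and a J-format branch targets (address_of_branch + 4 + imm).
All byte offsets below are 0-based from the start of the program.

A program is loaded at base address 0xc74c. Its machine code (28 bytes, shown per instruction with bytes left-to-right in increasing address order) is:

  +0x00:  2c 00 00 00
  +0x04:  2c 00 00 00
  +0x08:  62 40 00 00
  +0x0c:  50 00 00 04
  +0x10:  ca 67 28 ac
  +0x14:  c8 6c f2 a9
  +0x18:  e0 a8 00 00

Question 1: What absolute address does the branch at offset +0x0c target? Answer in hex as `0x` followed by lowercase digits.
0xc760

off 0x0c: read 50 00 00 04 as big → 0x50000004
  opcode bits[31:26]=0x14: bnz/J
  imm@[25:0]=0x4 ⇒ #4
  target = base 0xc74c + off 0x0c + 4 + imm 4 = 0xc760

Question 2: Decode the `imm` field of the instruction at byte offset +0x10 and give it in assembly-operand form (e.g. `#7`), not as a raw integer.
[10] ca 67 28 ac → 0xca6728ac
  opcode bits[31:26]=0x32: lsli/RI
  rd@[25:22]=0x9 ⇒ x
  imm@[21:0]=0x2728ac ⇒ #2566316

#2566316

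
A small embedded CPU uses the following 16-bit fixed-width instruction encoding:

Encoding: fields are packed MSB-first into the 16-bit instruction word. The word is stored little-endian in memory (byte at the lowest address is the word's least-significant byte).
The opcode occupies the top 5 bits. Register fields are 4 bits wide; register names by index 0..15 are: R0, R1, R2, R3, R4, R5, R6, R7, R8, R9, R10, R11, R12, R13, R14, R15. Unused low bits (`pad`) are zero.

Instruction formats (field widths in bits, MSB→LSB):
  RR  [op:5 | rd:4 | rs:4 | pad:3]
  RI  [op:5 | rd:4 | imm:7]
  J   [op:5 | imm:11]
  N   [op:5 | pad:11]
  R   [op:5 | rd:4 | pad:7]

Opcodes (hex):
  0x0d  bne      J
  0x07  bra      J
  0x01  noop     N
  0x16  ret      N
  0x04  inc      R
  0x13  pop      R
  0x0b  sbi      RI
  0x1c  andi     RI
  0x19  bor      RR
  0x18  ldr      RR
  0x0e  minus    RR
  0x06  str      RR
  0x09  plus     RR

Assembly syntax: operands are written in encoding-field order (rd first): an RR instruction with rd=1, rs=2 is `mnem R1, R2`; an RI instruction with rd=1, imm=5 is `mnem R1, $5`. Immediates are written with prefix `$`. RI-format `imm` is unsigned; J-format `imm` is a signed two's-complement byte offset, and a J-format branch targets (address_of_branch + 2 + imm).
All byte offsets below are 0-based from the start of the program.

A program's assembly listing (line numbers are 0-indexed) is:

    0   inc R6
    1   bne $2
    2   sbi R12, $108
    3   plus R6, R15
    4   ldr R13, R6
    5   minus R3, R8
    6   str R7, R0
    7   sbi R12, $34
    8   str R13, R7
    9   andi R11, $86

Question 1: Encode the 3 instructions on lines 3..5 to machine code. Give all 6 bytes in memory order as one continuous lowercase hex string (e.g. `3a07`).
784bb0c6c071

line 3 (plus): pack op=0x9:5|rd=6:4|rs=15:4|pad=0:3 = 0x4b78; little→ 78 4b
line 4 (ldr): pack op=0x18:5|rd=13:4|rs=6:4|pad=0:3 = 0xc6b0; little→ b0 c6
line 5 (minus): pack op=0xe:5|rd=3:4|rs=8:4|pad=0:3 = 0x71c0; little→ c0 71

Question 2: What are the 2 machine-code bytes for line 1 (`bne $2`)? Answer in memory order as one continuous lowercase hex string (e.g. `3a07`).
0268

line 1 (bne): pack op=0xd:5|imm=2:11 = 0x6802; little→ 02 68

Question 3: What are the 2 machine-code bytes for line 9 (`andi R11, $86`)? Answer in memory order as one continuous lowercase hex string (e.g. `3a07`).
line 9 (andi): pack op=0x1c:5|rd=11:4|imm=86:7 = 0xe5d6; little→ d6 e5

d6e5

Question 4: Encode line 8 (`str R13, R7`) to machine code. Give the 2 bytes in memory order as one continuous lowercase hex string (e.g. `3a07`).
b836

8. str fields op=0x6:5|rd=13:4|rs=7:4|pad=0:3 → word 36b8h → b8 36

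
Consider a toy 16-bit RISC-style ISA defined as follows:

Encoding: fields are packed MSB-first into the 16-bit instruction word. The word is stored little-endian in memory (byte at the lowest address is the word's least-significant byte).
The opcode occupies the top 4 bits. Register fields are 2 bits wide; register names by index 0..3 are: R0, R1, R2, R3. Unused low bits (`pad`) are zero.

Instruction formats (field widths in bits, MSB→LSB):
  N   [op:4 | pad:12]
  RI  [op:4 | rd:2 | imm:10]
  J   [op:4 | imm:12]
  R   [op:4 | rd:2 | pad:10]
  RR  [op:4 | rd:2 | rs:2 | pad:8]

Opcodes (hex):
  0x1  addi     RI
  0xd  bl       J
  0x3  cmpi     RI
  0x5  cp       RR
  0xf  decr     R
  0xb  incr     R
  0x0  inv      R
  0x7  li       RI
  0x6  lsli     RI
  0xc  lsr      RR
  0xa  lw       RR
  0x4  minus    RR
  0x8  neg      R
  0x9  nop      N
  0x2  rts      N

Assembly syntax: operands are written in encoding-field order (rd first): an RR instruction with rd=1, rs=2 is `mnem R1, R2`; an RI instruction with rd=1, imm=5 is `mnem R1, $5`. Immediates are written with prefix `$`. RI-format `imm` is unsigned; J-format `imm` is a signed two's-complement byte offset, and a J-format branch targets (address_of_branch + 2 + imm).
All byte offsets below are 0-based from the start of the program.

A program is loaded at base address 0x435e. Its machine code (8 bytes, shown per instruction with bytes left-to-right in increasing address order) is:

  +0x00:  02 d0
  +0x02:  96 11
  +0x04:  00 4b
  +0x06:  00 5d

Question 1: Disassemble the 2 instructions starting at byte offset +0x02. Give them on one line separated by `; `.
[02] 96 11 → 0x1196
  op=0x1196>>12=0x1 ⇒ addi (RI)
  rd@[11:10]=0x0 ⇒ R0
  imm@[9:0]=0x196 ⇒ $406
[04] 00 4b → 0x4b00
  op=0x4b00>>12=0x4 ⇒ minus (RR)
  rd@[11:10]=0x2 ⇒ R2
  rs@[9:8]=0x3 ⇒ R3

addi R0, $406; minus R2, R3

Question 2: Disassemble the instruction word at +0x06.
cp R3, R1

+0x06: 00 5d ⇒ word 0x5d00 (little)
  top 4b → 0x5 → cp [RR]
  [11:10] rd=3 = R3
  [9:8] rs=1 = R1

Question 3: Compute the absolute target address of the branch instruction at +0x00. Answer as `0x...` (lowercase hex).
0x4362

[00] 02 d0 → 0xd002
  opcode bits[15:12]=0xd: bl/J
  imm@[11:0]=0x2 ⇒ $2
  target = base 0x435e + off 0x00 + 2 + imm 2 = 0x4362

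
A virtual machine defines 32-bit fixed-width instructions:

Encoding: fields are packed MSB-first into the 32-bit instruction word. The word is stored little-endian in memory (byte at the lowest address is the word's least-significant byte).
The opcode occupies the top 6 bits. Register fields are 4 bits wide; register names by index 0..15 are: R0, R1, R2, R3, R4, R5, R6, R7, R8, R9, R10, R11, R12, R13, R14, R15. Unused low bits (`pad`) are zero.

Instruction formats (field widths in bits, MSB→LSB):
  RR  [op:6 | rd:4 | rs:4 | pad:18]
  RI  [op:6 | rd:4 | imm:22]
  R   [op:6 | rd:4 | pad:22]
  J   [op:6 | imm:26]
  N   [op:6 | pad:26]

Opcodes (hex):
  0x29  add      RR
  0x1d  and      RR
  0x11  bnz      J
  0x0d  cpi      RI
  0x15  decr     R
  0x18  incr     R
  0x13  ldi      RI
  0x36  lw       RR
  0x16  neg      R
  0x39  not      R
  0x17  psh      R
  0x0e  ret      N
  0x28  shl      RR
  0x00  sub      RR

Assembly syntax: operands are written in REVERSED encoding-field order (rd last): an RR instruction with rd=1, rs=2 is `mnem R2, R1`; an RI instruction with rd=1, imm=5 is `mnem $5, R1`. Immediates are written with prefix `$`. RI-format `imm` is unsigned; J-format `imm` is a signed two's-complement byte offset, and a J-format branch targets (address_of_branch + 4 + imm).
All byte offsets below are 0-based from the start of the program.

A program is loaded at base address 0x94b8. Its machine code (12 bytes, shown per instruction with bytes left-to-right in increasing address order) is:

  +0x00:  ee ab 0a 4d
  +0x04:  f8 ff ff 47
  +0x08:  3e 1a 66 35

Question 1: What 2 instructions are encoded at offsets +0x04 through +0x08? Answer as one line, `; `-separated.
[04] f8 ff ff 47 → 0x47fffff8
  top 6b → 0x11 → bnz [J]
  imm@[25:0]=0x3fffff8 (s26→-8) ⇒ $-8
[08] 3e 1a 66 35 → 0x35661a3e
  top 6b → 0xd → cpi [RI]
  rd@[25:22]=0x5 ⇒ R5
  imm@[21:0]=0x261a3e ⇒ $2497086

bnz $-8; cpi $2497086, R5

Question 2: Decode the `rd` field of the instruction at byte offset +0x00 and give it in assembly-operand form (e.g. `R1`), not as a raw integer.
@+00  little-endian(ee ab 0a 4d) = 0x4d0aabee
  op=0x4d0aabee>>26=0x13 ⇒ ldi (RI)
  rd@[25:22]=0x4 ⇒ R4
  imm@[21:0]=0xaabee ⇒ $699374

R4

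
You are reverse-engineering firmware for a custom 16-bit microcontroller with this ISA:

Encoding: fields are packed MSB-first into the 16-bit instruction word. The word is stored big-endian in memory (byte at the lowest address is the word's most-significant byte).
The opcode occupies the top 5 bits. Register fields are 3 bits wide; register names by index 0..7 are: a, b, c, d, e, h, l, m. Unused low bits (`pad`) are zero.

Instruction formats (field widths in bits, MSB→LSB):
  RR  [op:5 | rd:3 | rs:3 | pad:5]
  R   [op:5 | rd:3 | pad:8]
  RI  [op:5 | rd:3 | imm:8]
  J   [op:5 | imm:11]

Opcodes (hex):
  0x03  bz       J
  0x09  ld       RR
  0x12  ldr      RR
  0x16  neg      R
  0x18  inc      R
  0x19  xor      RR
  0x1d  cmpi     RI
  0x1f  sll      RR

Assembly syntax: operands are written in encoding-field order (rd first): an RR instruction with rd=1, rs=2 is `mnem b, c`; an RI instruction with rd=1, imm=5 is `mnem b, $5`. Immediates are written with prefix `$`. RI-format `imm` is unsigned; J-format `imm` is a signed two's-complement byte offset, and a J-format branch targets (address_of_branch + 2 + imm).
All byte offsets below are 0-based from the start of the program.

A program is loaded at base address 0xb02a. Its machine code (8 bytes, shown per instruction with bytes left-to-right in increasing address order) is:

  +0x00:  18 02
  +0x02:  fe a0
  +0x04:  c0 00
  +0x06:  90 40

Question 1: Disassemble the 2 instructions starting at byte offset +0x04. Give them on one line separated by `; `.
inc a; ldr a, c

+0x04: c0 00 ⇒ word 0xc000 (big)
  top 5b → 0x18 → inc [R]
  rd: (w>>8)&0x7=0x0 → a
+0x06: 90 40 ⇒ word 0x9040 (big)
  top 5b → 0x12 → ldr [RR]
  rd: (w>>8)&0x7=0x0 → a
  rs: (w>>5)&0x7=0x2 → c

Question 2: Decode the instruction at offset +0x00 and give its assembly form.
bz $2

off 0x00: read 18 02 as big → 0x1802
  op=0x1802>>11=0x3 ⇒ bz (J)
  [10:0] imm=2 = $2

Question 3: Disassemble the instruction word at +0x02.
[02] fe a0 → 0xfea0
  opcode bits[15:11]=0x1f: sll/RR
  rd: (w>>8)&0x7=0x6 → l
  rs: (w>>5)&0x7=0x5 → h

sll l, h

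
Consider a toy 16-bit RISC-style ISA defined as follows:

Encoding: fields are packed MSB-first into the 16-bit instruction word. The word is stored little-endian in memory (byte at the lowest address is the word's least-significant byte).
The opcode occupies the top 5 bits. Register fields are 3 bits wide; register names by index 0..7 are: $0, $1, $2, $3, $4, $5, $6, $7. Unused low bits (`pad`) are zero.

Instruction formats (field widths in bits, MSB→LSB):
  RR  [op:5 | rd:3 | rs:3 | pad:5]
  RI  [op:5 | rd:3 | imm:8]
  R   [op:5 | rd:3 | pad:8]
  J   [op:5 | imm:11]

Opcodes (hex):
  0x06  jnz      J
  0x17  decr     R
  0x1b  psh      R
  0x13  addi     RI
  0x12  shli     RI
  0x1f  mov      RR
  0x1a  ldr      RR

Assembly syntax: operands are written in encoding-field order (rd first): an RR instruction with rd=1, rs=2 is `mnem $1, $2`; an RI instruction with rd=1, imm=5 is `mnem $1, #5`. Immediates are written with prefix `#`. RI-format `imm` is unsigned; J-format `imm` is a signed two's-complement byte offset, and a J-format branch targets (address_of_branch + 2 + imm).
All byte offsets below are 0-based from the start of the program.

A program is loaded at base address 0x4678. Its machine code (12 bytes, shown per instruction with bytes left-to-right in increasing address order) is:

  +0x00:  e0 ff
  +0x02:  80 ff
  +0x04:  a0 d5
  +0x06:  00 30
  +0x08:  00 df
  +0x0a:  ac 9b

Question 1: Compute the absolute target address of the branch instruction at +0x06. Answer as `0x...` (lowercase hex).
off 0x06: read 00 30 as little → 0x3000
  op=0x3000>>11=0x6 ⇒ jnz (J)
  imm: (w>>0)&0x7ff=0x0 → #0
  target = base 0x4678 + off 0x06 + 2 + imm 0 = 0x4680

0x4680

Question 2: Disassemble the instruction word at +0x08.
psh $7

[08] 00 df → 0xdf00
  opcode bits[15:11]=0x1b: psh/R
  [10:8] rd=7 = $7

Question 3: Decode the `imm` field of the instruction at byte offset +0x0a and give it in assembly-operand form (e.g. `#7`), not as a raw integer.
#172

+0x0a: ac 9b ⇒ word 0x9bac (little)
  opcode bits[15:11]=0x13: addi/RI
  rd@[10:8]=0x3 ⇒ $3
  imm@[7:0]=0xac ⇒ #172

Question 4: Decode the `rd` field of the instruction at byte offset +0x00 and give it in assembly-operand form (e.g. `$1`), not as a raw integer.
off 0x00: read e0 ff as little → 0xffe0
  opcode bits[15:11]=0x1f: mov/RR
  rd@[10:8]=0x7 ⇒ $7
  rs@[7:5]=0x7 ⇒ $7

$7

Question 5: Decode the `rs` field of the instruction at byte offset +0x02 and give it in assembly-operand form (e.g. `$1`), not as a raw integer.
off 0x02: read 80 ff as little → 0xff80
  op=0xff80>>11=0x1f ⇒ mov (RR)
  rd@[10:8]=0x7 ⇒ $7
  rs@[7:5]=0x4 ⇒ $4

$4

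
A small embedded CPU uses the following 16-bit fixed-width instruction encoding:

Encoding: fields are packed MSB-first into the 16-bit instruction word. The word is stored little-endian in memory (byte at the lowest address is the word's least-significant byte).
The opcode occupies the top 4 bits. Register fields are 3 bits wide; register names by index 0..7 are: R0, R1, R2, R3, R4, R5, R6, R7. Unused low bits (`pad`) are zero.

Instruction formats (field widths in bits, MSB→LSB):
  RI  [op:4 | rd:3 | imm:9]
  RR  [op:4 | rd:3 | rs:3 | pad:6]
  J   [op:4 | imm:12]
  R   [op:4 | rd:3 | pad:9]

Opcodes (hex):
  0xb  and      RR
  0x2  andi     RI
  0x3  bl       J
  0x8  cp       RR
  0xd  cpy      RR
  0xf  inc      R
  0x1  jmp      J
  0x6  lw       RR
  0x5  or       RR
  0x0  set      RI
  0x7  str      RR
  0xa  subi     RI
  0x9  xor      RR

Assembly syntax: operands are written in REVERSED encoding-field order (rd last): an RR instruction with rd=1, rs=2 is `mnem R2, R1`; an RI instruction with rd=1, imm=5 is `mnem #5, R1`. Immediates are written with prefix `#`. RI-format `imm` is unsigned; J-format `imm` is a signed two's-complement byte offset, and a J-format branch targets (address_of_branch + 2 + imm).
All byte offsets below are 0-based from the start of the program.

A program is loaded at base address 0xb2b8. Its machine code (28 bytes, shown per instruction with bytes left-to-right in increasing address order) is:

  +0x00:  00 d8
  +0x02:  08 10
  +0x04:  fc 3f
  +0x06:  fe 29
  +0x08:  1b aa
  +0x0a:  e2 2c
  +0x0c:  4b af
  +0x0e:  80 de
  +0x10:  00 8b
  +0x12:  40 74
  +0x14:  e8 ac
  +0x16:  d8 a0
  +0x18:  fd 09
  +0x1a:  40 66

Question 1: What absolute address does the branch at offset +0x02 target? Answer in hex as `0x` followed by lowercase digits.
off 0x02: read 08 10 as little → 0x1008
  top 4b → 0x1 → jmp [J]
  imm: (w>>0)&0xfff=0x8 → #8
  target = base 0xb2b8 + off 0x02 + 2 + imm 8 = 0xb2c4

0xb2c4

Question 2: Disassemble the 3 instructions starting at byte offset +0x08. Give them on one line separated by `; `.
+0x08: 1b aa ⇒ word 0xaa1b (little)
  op=0xaa1b>>12=0xa ⇒ subi (RI)
  rd@[11:9]=0x5 ⇒ R5
  imm@[8:0]=0x1b ⇒ #27
+0x0a: e2 2c ⇒ word 0x2ce2 (little)
  op=0x2ce2>>12=0x2 ⇒ andi (RI)
  rd@[11:9]=0x6 ⇒ R6
  imm@[8:0]=0xe2 ⇒ #226
+0x0c: 4b af ⇒ word 0xaf4b (little)
  op=0xaf4b>>12=0xa ⇒ subi (RI)
  rd@[11:9]=0x7 ⇒ R7
  imm@[8:0]=0x14b ⇒ #331

subi #27, R5; andi #226, R6; subi #331, R7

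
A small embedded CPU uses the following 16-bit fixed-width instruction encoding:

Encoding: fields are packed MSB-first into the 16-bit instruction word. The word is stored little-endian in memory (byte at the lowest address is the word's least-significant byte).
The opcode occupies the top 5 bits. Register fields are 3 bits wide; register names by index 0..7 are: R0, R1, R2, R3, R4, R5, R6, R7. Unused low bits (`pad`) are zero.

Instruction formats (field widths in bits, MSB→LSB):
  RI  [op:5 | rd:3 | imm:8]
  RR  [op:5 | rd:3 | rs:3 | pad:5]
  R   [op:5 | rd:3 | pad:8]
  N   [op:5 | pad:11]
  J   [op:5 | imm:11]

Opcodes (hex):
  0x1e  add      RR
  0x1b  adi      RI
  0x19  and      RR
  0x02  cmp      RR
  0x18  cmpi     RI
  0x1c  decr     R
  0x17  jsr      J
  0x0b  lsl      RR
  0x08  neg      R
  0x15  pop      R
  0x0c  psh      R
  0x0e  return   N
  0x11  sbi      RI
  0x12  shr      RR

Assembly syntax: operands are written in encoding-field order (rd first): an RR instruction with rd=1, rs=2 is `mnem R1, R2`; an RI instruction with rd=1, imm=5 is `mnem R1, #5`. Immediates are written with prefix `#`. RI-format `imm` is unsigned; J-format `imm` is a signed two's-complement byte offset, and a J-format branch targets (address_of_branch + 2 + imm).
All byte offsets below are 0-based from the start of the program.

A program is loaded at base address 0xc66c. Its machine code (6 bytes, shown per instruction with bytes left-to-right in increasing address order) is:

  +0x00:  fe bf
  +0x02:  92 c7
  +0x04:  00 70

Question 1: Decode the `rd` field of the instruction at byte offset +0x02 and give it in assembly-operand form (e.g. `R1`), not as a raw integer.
[02] 92 c7 → 0xc792
  op=0xc792>>11=0x18 ⇒ cmpi (RI)
  rd: (w>>8)&0x7=0x7 → R7
  imm: (w>>0)&0xff=0x92 → #146

R7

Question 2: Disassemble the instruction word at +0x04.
off 0x04: read 00 70 as little → 0x7000
  opcode bits[15:11]=0xe: return/N

return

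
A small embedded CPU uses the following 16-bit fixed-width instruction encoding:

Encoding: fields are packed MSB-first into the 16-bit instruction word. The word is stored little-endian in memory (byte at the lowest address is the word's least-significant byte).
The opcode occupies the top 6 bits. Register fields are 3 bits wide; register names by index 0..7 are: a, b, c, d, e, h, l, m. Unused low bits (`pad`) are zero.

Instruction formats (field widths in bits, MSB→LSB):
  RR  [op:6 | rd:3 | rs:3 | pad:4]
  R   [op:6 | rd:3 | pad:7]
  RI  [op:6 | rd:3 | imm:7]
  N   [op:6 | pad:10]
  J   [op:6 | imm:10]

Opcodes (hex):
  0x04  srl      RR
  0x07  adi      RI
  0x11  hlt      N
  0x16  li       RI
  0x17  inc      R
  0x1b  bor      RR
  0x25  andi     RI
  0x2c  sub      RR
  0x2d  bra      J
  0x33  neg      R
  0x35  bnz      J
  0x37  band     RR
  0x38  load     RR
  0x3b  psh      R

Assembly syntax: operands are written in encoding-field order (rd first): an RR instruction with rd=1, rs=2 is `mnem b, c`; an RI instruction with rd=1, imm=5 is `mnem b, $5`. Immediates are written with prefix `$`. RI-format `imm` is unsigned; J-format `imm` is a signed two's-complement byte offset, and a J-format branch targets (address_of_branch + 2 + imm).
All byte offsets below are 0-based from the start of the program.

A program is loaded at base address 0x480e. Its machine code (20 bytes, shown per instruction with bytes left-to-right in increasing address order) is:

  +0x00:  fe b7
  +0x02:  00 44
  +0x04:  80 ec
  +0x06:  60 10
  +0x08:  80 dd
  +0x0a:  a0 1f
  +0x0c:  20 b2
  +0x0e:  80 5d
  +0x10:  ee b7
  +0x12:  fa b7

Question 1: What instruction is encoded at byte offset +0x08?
off 0x08: read 80 dd as little → 0xdd80
  op=0xdd80>>10=0x37 ⇒ band (RR)
  rd: (w>>7)&0x7=0x3 → d
  rs: (w>>4)&0x7=0x0 → a

band d, a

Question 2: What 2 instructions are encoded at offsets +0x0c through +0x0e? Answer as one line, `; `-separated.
+0x0c: 20 b2 ⇒ word 0xb220 (little)
  opcode bits[15:10]=0x2c: sub/RR
  rd: (w>>7)&0x7=0x4 → e
  rs: (w>>4)&0x7=0x2 → c
+0x0e: 80 5d ⇒ word 0x5d80 (little)
  opcode bits[15:10]=0x17: inc/R
  rd: (w>>7)&0x7=0x3 → d

sub e, c; inc d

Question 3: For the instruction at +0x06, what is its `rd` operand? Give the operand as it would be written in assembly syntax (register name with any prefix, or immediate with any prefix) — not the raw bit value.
off 0x06: read 60 10 as little → 0x1060
  op=0x1060>>10=0x4 ⇒ srl (RR)
  rd@[9:7]=0x0 ⇒ a
  rs@[6:4]=0x6 ⇒ l

a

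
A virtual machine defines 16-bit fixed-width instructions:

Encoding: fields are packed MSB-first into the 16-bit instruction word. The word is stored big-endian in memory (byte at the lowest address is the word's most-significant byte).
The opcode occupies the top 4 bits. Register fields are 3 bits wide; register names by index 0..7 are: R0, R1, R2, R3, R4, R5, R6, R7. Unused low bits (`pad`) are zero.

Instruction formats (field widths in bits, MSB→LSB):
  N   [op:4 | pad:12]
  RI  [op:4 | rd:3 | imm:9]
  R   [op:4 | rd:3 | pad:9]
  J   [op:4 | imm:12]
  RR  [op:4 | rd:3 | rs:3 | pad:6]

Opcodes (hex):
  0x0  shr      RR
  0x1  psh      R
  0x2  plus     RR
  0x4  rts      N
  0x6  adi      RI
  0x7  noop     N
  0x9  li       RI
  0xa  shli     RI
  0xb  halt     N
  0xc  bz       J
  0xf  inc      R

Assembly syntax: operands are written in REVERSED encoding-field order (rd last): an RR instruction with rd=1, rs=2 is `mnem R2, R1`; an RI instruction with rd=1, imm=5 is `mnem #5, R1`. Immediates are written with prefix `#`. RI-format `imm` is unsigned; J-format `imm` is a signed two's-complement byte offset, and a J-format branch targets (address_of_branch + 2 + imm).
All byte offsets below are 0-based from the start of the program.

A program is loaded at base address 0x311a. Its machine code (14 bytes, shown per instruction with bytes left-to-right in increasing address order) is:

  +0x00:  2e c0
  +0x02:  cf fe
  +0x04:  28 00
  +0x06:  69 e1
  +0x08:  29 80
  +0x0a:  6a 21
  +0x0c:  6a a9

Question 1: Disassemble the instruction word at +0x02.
@+02  big-endian(cf fe) = 0xcffe
  opcode bits[15:12]=0xc: bz/J
  imm@[11:0]=0xffe (s12→-2) ⇒ #-2

bz #-2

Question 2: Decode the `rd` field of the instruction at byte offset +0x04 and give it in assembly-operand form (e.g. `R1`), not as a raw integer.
off 0x04: read 28 00 as big → 0x2800
  op=0x2800>>12=0x2 ⇒ plus (RR)
  [11:9] rd=4 = R4
  [8:6] rs=0 = R0

R4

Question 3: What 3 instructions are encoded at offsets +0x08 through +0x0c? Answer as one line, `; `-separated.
off 0x08: read 29 80 as big → 0x2980
  top 4b → 0x2 → plus [RR]
  [11:9] rd=4 = R4
  [8:6] rs=6 = R6
off 0x0a: read 6a 21 as big → 0x6a21
  top 4b → 0x6 → adi [RI]
  [11:9] rd=5 = R5
  [8:0] imm=33 = #33
off 0x0c: read 6a a9 as big → 0x6aa9
  top 4b → 0x6 → adi [RI]
  [11:9] rd=5 = R5
  [8:0] imm=169 = #169

plus R6, R4; adi #33, R5; adi #169, R5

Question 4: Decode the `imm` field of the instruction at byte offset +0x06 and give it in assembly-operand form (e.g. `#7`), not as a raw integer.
off 0x06: read 69 e1 as big → 0x69e1
  op=0x69e1>>12=0x6 ⇒ adi (RI)
  [11:9] rd=4 = R4
  [8:0] imm=481 = #481

#481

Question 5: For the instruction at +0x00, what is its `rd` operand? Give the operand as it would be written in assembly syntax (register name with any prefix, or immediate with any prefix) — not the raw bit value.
R7

+0x00: 2e c0 ⇒ word 0x2ec0 (big)
  opcode bits[15:12]=0x2: plus/RR
  rd: (w>>9)&0x7=0x7 → R7
  rs: (w>>6)&0x7=0x3 → R3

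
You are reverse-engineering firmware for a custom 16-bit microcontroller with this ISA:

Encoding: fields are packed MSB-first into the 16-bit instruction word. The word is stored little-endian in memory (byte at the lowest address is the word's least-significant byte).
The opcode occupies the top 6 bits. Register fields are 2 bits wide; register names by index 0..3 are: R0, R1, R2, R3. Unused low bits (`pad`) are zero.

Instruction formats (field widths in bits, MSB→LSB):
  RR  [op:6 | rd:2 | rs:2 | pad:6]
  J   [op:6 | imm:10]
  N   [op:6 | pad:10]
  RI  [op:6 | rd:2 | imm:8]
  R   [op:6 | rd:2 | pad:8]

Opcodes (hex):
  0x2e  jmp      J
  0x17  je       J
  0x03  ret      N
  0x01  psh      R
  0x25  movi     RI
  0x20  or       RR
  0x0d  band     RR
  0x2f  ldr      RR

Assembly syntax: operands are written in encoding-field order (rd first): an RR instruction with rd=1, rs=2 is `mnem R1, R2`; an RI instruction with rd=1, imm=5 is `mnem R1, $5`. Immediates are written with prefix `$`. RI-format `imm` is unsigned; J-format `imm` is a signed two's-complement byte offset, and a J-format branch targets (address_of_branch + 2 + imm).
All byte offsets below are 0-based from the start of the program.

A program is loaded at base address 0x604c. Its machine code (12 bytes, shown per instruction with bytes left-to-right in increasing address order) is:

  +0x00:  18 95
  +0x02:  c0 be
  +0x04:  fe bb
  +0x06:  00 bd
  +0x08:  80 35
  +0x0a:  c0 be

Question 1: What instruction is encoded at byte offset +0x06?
[06] 00 bd → 0xbd00
  top 6b → 0x2f → ldr [RR]
  [9:8] rd=1 = R1
  [7:6] rs=0 = R0

ldr R1, R0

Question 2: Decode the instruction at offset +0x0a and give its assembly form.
ldr R2, R3

@+0a  little-endian(c0 be) = 0xbec0
  top 6b → 0x2f → ldr [RR]
  rd@[9:8]=0x2 ⇒ R2
  rs@[7:6]=0x3 ⇒ R3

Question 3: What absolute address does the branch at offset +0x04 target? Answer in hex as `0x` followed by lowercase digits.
0x6050

off 0x04: read fe bb as little → 0xbbfe
  opcode bits[15:10]=0x2e: jmp/J
  imm@[9:0]=0x3fe (s10→-2) ⇒ $-2
  target = base 0x604c + off 0x04 + 2 + imm -2 = 0x6050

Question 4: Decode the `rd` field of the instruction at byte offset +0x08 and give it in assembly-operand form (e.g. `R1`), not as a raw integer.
R1

[08] 80 35 → 0x3580
  opcode bits[15:10]=0xd: band/RR
  rd@[9:8]=0x1 ⇒ R1
  rs@[7:6]=0x2 ⇒ R2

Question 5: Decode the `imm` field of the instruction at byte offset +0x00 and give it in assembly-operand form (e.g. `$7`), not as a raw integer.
off 0x00: read 18 95 as little → 0x9518
  op=0x9518>>10=0x25 ⇒ movi (RI)
  [9:8] rd=1 = R1
  [7:0] imm=24 = $24

$24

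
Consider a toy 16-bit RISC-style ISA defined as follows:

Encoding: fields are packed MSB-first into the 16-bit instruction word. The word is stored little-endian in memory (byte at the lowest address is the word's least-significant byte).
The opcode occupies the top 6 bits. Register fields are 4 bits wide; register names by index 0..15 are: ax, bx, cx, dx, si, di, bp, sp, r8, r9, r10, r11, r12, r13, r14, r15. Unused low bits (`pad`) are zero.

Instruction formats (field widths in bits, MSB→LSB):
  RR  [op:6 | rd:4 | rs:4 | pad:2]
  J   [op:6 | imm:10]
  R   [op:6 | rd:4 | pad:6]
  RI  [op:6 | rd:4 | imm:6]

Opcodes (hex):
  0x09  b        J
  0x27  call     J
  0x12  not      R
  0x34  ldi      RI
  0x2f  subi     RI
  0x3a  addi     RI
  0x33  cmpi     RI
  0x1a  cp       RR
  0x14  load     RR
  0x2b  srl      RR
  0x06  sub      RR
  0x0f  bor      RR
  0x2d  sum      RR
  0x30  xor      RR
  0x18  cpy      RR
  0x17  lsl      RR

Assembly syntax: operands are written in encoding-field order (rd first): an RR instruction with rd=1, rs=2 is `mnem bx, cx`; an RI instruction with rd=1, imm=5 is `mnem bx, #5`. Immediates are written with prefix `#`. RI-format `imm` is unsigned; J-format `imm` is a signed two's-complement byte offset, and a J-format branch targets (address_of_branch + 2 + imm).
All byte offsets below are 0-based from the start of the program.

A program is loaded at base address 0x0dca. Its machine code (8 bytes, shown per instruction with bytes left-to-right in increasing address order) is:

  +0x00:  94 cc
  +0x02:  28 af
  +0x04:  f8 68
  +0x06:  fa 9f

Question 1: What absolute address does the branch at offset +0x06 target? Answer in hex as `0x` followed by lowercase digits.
[06] fa 9f → 0x9ffa
  op=0x9ffa>>10=0x27 ⇒ call (J)
  imm@[9:0]=0x3fa (s10→-6) ⇒ #-6
  target = base 0x0dca + off 0x06 + 2 + imm -6 = 0x0dcc

0x0dcc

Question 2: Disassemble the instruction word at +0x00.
cmpi cx, #20

@+00  little-endian(94 cc) = 0xcc94
  opcode bits[15:10]=0x33: cmpi/RI
  rd@[9:6]=0x2 ⇒ cx
  imm@[5:0]=0x14 ⇒ #20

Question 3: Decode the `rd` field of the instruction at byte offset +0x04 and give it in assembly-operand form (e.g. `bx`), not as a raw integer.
[04] f8 68 → 0x68f8
  op=0x68f8>>10=0x1a ⇒ cp (RR)
  [9:6] rd=3 = dx
  [5:2] rs=14 = r14

dx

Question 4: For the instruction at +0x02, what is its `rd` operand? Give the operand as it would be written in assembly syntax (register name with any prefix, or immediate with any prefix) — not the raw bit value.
r12

@+02  little-endian(28 af) = 0xaf28
  top 6b → 0x2b → srl [RR]
  rd: (w>>6)&0xf=0xc → r12
  rs: (w>>2)&0xf=0xa → r10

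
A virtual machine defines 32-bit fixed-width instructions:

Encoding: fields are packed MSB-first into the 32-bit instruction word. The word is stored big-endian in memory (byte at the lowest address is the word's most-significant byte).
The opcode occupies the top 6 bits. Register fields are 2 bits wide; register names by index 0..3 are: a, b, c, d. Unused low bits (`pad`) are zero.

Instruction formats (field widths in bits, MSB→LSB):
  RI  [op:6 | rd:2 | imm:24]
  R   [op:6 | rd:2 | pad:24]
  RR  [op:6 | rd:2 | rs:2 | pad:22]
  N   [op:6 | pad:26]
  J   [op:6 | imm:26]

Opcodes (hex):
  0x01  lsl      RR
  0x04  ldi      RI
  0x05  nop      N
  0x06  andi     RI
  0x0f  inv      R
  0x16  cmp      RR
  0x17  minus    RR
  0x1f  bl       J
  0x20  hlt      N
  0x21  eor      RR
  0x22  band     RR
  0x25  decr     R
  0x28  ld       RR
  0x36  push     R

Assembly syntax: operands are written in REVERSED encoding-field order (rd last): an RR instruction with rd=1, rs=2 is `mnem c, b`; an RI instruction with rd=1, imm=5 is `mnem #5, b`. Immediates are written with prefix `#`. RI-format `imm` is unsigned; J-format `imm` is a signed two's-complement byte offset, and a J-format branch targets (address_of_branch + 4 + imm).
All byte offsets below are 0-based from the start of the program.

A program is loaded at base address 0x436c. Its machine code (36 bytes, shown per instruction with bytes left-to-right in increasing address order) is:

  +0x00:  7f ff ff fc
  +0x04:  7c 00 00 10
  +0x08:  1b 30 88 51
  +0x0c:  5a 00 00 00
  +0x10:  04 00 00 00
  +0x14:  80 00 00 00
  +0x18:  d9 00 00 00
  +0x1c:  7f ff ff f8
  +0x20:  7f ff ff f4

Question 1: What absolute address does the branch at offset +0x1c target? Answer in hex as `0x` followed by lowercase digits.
[1c] 7f ff ff f8 → 0x7ffffff8
  op=0x7ffffff8>>26=0x1f ⇒ bl (J)
  imm@[25:0]=0x3fffff8 (s26→-8) ⇒ #-8
  target = base 0x436c + off 0x1c + 4 + imm -8 = 0x4384

0x4384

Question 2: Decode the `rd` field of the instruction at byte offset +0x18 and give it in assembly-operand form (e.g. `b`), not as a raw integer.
b

+0x18: d9 00 00 00 ⇒ word 0xd9000000 (big)
  opcode bits[31:26]=0x36: push/R
  rd@[25:24]=0x1 ⇒ b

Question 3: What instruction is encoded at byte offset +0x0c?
cmp a, c

@+0c  big-endian(5a 00 00 00) = 0x5a000000
  top 6b → 0x16 → cmp [RR]
  [25:24] rd=2 = c
  [23:22] rs=0 = a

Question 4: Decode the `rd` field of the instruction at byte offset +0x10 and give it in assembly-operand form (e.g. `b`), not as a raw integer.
off 0x10: read 04 00 00 00 as big → 0x04000000
  top 6b → 0x1 → lsl [RR]
  [25:24] rd=0 = a
  [23:22] rs=0 = a

a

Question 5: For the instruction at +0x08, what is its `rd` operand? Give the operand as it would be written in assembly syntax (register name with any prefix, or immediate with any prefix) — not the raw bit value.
d

@+08  big-endian(1b 30 88 51) = 0x1b308851
  opcode bits[31:26]=0x6: andi/RI
  rd@[25:24]=0x3 ⇒ d
  imm@[23:0]=0x308851 ⇒ #3180625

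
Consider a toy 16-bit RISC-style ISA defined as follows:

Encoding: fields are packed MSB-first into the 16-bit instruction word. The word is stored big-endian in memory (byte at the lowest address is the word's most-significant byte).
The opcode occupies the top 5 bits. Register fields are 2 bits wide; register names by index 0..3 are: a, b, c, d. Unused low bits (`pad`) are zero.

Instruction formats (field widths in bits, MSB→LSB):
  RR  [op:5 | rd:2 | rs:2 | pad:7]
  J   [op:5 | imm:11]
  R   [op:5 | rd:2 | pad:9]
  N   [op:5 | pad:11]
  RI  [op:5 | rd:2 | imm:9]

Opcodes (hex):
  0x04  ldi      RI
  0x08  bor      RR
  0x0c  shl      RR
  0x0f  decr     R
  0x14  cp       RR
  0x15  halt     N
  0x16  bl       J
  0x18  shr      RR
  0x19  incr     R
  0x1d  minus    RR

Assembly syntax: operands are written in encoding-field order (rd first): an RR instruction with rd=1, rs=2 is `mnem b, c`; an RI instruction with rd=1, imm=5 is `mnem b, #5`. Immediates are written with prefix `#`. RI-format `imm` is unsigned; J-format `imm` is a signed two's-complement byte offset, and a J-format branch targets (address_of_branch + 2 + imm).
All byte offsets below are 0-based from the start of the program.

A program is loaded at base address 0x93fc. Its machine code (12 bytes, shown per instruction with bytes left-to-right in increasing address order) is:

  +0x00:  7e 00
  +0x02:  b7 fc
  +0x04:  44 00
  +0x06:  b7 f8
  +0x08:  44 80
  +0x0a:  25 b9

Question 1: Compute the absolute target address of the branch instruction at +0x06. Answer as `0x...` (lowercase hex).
@+06  big-endian(b7 f8) = 0xb7f8
  op=0xb7f8>>11=0x16 ⇒ bl (J)
  imm@[10:0]=0x7f8 (s11→-8) ⇒ #-8
  target = base 0x93fc + off 0x06 + 2 + imm -8 = 0x93fc

0x93fc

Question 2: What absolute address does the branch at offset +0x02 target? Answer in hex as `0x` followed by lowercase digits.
+0x02: b7 fc ⇒ word 0xb7fc (big)
  top 5b → 0x16 → bl [J]
  imm@[10:0]=0x7fc (s11→-4) ⇒ #-4
  target = base 0x93fc + off 0x02 + 2 + imm -4 = 0x93fc

0x93fc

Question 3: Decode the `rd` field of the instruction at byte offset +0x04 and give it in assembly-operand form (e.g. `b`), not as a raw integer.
c

off 0x04: read 44 00 as big → 0x4400
  top 5b → 0x8 → bor [RR]
  rd@[10:9]=0x2 ⇒ c
  rs@[8:7]=0x0 ⇒ a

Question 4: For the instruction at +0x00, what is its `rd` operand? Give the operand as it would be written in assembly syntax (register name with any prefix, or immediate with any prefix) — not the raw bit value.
off 0x00: read 7e 00 as big → 0x7e00
  top 5b → 0xf → decr [R]
  rd: (w>>9)&0x3=0x3 → d

d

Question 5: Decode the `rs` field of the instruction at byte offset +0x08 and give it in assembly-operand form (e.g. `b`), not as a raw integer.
b

off 0x08: read 44 80 as big → 0x4480
  opcode bits[15:11]=0x8: bor/RR
  [10:9] rd=2 = c
  [8:7] rs=1 = b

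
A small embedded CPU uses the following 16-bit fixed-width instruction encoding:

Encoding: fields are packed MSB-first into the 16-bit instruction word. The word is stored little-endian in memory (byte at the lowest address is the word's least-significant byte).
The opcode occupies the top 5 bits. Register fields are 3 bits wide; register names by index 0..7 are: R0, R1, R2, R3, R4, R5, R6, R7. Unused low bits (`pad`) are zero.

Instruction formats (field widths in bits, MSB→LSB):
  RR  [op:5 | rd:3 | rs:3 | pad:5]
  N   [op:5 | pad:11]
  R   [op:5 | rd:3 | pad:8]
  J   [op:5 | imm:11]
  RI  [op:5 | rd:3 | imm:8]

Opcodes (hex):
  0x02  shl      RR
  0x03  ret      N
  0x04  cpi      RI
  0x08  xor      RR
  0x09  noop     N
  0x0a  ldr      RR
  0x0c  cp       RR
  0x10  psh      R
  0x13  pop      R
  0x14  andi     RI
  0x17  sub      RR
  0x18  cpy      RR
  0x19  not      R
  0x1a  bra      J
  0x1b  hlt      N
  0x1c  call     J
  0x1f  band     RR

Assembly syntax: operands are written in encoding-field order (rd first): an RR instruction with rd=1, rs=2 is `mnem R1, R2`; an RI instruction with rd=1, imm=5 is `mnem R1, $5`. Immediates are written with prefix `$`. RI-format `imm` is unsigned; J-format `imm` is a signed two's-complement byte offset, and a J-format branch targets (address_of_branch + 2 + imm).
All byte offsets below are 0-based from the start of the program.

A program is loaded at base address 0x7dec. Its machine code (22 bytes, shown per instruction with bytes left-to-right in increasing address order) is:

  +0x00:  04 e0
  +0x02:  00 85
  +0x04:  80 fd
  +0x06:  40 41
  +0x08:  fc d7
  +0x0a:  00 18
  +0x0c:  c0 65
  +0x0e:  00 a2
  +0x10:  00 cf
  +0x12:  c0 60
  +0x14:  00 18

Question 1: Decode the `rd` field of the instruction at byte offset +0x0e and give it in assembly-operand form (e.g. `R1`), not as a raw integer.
R2

@+0e  little-endian(00 a2) = 0xa200
  op=0xa200>>11=0x14 ⇒ andi (RI)
  rd: (w>>8)&0x7=0x2 → R2
  imm: (w>>0)&0xff=0x0 → $0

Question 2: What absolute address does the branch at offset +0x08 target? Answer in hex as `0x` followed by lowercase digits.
0x7df2

+0x08: fc d7 ⇒ word 0xd7fc (little)
  op=0xd7fc>>11=0x1a ⇒ bra (J)
  [10:0] imm=2044 (s11→-4) = $-4
  target = base 0x7dec + off 0x08 + 2 + imm -4 = 0x7df2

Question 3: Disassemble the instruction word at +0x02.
psh R5

off 0x02: read 00 85 as little → 0x8500
  top 5b → 0x10 → psh [R]
  rd: (w>>8)&0x7=0x5 → R5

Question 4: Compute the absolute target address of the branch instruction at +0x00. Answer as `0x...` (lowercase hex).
@+00  little-endian(04 e0) = 0xe004
  opcode bits[15:11]=0x1c: call/J
  [10:0] imm=4 = $4
  target = base 0x7dec + off 0x00 + 2 + imm 4 = 0x7df2

0x7df2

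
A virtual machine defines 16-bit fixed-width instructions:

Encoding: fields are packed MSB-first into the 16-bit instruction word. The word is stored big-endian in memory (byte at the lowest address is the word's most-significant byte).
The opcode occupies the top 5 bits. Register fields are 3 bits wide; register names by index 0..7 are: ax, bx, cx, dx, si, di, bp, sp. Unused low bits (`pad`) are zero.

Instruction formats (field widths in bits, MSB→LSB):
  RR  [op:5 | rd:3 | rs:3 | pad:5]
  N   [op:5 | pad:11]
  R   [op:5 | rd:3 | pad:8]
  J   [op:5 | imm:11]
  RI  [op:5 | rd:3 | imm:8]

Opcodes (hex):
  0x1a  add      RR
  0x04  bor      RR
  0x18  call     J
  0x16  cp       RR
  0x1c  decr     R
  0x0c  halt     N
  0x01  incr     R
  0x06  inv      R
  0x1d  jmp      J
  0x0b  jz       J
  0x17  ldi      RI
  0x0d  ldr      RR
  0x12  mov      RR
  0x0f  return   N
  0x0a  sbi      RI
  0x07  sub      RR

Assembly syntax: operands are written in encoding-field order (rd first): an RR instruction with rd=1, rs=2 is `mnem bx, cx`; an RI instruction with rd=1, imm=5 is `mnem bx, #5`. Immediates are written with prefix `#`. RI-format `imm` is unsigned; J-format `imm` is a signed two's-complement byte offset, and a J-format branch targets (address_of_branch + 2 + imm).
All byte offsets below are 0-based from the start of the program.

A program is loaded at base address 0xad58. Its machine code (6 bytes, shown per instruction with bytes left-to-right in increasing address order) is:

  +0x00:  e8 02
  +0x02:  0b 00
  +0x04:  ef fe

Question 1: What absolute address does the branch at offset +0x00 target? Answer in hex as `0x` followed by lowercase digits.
0xad5c

+0x00: e8 02 ⇒ word 0xe802 (big)
  opcode bits[15:11]=0x1d: jmp/J
  imm@[10:0]=0x2 ⇒ #2
  target = base 0xad58 + off 0x00 + 2 + imm 2 = 0xad5c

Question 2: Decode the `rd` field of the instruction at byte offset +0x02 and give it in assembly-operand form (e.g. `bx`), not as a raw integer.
dx

@+02  big-endian(0b 00) = 0x0b00
  op=0x0b00>>11=0x1 ⇒ incr (R)
  [10:8] rd=3 = dx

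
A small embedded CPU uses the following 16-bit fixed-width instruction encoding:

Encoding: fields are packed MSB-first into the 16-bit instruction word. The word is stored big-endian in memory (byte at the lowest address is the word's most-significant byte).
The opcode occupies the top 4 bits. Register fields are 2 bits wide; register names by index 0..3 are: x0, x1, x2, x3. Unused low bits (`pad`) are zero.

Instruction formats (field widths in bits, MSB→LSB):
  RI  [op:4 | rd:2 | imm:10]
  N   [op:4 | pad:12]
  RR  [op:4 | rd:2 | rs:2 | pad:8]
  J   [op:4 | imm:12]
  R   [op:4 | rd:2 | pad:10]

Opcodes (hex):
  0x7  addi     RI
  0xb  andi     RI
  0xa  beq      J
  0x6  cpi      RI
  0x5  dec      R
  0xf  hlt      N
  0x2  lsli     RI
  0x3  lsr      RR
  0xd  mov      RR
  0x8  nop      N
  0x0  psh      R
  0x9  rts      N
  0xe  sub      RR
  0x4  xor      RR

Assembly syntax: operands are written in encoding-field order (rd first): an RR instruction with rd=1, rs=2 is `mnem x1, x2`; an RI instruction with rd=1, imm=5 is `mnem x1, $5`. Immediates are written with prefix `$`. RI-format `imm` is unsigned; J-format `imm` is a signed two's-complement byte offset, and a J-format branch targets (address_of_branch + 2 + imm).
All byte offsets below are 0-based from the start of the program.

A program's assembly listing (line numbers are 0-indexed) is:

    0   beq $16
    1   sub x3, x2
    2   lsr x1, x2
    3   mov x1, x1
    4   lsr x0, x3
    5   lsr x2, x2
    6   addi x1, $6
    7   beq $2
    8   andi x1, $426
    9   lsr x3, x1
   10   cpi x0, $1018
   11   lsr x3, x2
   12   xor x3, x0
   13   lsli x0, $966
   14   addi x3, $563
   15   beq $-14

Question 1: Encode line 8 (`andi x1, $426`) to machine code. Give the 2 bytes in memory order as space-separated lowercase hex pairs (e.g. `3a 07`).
8. andi fields op=0xb:4|rd=1:2|imm=426:10 → word b5aah → b5 aa

b5 aa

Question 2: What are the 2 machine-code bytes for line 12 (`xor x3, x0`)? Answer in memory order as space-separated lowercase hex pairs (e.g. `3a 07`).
12. xor fields op=0x4:4|rd=3:2|rs=0:2|pad=0:8 → word 4c00h → 4c 00

4c 00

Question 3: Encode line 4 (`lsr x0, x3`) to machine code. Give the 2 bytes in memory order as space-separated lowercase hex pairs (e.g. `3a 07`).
33 00

L4: lsr op=0x3:4|rd=0:2|rs=3:2|pad=0:8 ⇒ 0x3300 ⇒ big 33 00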